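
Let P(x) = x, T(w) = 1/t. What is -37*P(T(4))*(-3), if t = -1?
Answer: -111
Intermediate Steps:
T(w) = -1 (T(w) = 1/(-1) = -1)
-37*P(T(4))*(-3) = -37*(-1)*(-3) = 37*(-3) = -111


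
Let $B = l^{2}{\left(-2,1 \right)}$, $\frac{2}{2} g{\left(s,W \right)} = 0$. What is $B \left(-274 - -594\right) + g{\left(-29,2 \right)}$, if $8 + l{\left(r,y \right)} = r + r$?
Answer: $46080$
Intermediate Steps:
$g{\left(s,W \right)} = 0$
$l{\left(r,y \right)} = -8 + 2 r$ ($l{\left(r,y \right)} = -8 + \left(r + r\right) = -8 + 2 r$)
$B = 144$ ($B = \left(-8 + 2 \left(-2\right)\right)^{2} = \left(-8 - 4\right)^{2} = \left(-12\right)^{2} = 144$)
$B \left(-274 - -594\right) + g{\left(-29,2 \right)} = 144 \left(-274 - -594\right) + 0 = 144 \left(-274 + 594\right) + 0 = 144 \cdot 320 + 0 = 46080 + 0 = 46080$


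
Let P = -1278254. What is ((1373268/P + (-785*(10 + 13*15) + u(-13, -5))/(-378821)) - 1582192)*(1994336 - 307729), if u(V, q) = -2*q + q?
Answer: -646092161247636570755366/242114729267 ≈ -2.6685e+12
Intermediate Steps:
u(V, q) = -q
((1373268/P + (-785*(10 + 13*15) + u(-13, -5))/(-378821)) - 1582192)*(1994336 - 307729) = ((1373268/(-1278254) + (-785*(10 + 13*15) - 1*(-5))/(-378821)) - 1582192)*(1994336 - 307729) = ((1373268*(-1/1278254) + (-785*(10 + 195) + 5)*(-1/378821)) - 1582192)*1686607 = ((-686634/639127 + (-785*205 + 5)*(-1/378821)) - 1582192)*1686607 = ((-686634/639127 + (-160925 + 5)*(-1/378821)) - 1582192)*1686607 = ((-686634/639127 - 160920*(-1/378821)) - 1582192)*1686607 = ((-686634/639127 + 160920/378821) - 1582192)*1686607 = (-157263061674/242114729267 - 1582192)*1686607 = -383072144991474938/242114729267*1686607 = -646092161247636570755366/242114729267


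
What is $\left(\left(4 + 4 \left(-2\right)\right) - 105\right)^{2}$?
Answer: $11881$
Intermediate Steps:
$\left(\left(4 + 4 \left(-2\right)\right) - 105\right)^{2} = \left(\left(4 - 8\right) - 105\right)^{2} = \left(-4 - 105\right)^{2} = \left(-109\right)^{2} = 11881$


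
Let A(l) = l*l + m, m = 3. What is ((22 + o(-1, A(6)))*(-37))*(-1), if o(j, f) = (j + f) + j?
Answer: 2183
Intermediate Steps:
A(l) = 3 + l**2 (A(l) = l*l + 3 = l**2 + 3 = 3 + l**2)
o(j, f) = f + 2*j (o(j, f) = (f + j) + j = f + 2*j)
((22 + o(-1, A(6)))*(-37))*(-1) = ((22 + ((3 + 6**2) + 2*(-1)))*(-37))*(-1) = ((22 + ((3 + 36) - 2))*(-37))*(-1) = ((22 + (39 - 2))*(-37))*(-1) = ((22 + 37)*(-37))*(-1) = (59*(-37))*(-1) = -2183*(-1) = 2183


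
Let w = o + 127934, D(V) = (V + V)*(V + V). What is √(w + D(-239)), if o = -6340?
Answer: √350078 ≈ 591.67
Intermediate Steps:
D(V) = 4*V² (D(V) = (2*V)*(2*V) = 4*V²)
w = 121594 (w = -6340 + 127934 = 121594)
√(w + D(-239)) = √(121594 + 4*(-239)²) = √(121594 + 4*57121) = √(121594 + 228484) = √350078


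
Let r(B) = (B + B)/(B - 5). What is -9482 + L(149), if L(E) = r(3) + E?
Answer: -9336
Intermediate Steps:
r(B) = 2*B/(-5 + B) (r(B) = (2*B)/(-5 + B) = 2*B/(-5 + B))
L(E) = -3 + E (L(E) = 2*3/(-5 + 3) + E = 2*3/(-2) + E = 2*3*(-1/2) + E = -3 + E)
-9482 + L(149) = -9482 + (-3 + 149) = -9482 + 146 = -9336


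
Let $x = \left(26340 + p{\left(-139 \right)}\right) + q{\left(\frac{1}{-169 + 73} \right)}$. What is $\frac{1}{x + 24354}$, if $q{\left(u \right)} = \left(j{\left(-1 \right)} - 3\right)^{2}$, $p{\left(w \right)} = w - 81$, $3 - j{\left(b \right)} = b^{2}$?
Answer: $\frac{1}{50475} \approx 1.9812 \cdot 10^{-5}$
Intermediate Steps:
$j{\left(b \right)} = 3 - b^{2}$
$p{\left(w \right)} = -81 + w$ ($p{\left(w \right)} = w - 81 = -81 + w$)
$q{\left(u \right)} = 1$ ($q{\left(u \right)} = \left(\left(3 - \left(-1\right)^{2}\right) - 3\right)^{2} = \left(\left(3 - 1\right) - 3\right)^{2} = \left(2 - 3\right)^{2} = \left(-1\right)^{2} = 1$)
$x = 26121$ ($x = \left(26340 - 220\right) + 1 = 26120 + 1 = 26121$)
$\frac{1}{x + 24354} = \frac{1}{26121 + 24354} = \frac{1}{50475}$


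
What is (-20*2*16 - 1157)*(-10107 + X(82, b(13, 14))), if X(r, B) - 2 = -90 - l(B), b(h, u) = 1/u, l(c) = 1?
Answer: 18322212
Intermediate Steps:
X(r, B) = -89 (X(r, B) = 2 + (-90 - 1*1) = 2 + (-90 - 1) = 2 - 91 = -89)
(-20*2*16 - 1157)*(-10107 + X(82, b(13, 14))) = (-20*2*16 - 1157)*(-10107 - 89) = (-40*16 - 1157)*(-10196) = (-640 - 1157)*(-10196) = -1797*(-10196) = 18322212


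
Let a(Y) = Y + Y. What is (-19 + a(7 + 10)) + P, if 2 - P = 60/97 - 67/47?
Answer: 81182/4559 ≈ 17.807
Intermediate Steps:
a(Y) = 2*Y
P = 12797/4559 (P = 2 - (60/97 - 67/47) = 2 - 1*(-3679/4559) = 2 + 3679/4559 = 12797/4559 ≈ 2.8070)
(-19 + a(7 + 10)) + P = (-19 + 2*(7 + 10)) + 12797/4559 = (-19 + 2*17) + 12797/4559 = (-19 + 34) + 12797/4559 = 15 + 12797/4559 = 81182/4559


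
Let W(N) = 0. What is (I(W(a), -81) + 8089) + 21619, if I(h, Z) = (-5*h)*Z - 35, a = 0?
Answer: 29673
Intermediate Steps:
I(h, Z) = -35 - 5*Z*h (I(h, Z) = -5*Z*h - 35 = -35 - 5*Z*h)
(I(W(a), -81) + 8089) + 21619 = ((-35 - 5*(-81)*0) + 8089) + 21619 = ((-35 + 0) + 8089) + 21619 = (-35 + 8089) + 21619 = 8054 + 21619 = 29673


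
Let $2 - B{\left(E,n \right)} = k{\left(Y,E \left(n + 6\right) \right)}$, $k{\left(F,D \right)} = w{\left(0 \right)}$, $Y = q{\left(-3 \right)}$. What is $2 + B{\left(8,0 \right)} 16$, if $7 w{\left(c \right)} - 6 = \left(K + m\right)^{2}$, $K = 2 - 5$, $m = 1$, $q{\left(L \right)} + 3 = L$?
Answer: $\frac{78}{7} \approx 11.143$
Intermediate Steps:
$q{\left(L \right)} = -3 + L$
$K = -3$
$w{\left(c \right)} = \frac{10}{7}$ ($w{\left(c \right)} = \frac{6}{7} + \frac{\left(-3 + 1\right)^{2}}{7} = \frac{6}{7} + \frac{\left(-2\right)^{2}}{7} = \frac{6}{7} + \frac{1}{7} \cdot 4 = \frac{6}{7} + \frac{4}{7} = \frac{10}{7}$)
$Y = -6$ ($Y = -3 - 3 = -6$)
$k{\left(F,D \right)} = \frac{10}{7}$
$B{\left(E,n \right)} = \frac{4}{7}$ ($B{\left(E,n \right)} = 2 - \frac{10}{7} = \frac{4}{7}$)
$2 + B{\left(8,0 \right)} 16 = 2 + \frac{4}{7} \cdot 16 = 2 + \frac{64}{7} = \frac{78}{7}$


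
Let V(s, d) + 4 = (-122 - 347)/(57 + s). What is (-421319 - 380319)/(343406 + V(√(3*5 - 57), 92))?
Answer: 801638*(-√42 + 57*I)/(-19573445*I + 343402*√42) ≈ -2.3345 + 6.2786e-6*I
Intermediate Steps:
V(s, d) = -4 - 469/(57 + s) (V(s, d) = -4 + (-122 - 347)/(57 + s) = -4 - 469/(57 + s))
(-421319 - 380319)/(343406 + V(√(3*5 - 57), 92)) = (-421319 - 380319)/(343406 + (-697 - 4*√(3*5 - 57))/(57 + √(3*5 - 57))) = -801638/(343406 + (-697 - 4*√(15 - 57))/(57 + √(15 - 57))) = -801638/(343406 + (-697 - 4*I*√42)/(57 + √(-42))) = -801638/(343406 + (-697 - 4*I*√42)/(57 + I*√42))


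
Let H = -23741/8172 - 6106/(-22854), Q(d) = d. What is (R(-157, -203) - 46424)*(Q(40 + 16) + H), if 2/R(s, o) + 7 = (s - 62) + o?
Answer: -16540224896611259/6676773246 ≈ -2.4773e+6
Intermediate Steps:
R(s, o) = 2/(-69 + o + s) (R(s, o) = 2/(-7 + ((s - 62) + o)) = 2/(-7 + ((-62 + s) + o)) = 2/(-7 + (-62 + o + s)) = 2/(-69 + o + s))
H = -82113097/31127148 (H = -23741*1/8172 - 6106*(-1/22854) = -23741/8172 + 3053/11427 = -82113097/31127148 ≈ -2.6380)
(R(-157, -203) - 46424)*(Q(40 + 16) + H) = (2/(-69 - 203 - 157) - 46424)*((40 + 16) - 82113097/31127148) = (2/(-429) - 46424)*(56 - 82113097/31127148) = (2*(-1/429) - 46424)*(1661007191/31127148) = (-2/429 - 46424)*(1661007191/31127148) = -19915898/429*1661007191/31127148 = -16540224896611259/6676773246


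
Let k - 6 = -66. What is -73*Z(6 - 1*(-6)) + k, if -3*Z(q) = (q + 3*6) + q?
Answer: 962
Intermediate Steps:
k = -60 (k = 6 - 66 = -60)
Z(q) = -6 - 2*q/3 (Z(q) = -((q + 3*6) + q)/3 = -((q + 18) + q)/3 = -((18 + q) + q)/3 = -(18 + 2*q)/3 = -6 - 2*q/3)
-73*Z(6 - 1*(-6)) + k = -73*(-6 - 2*(6 - 1*(-6))/3) - 60 = -73*(-6 - 2*(6 + 6)/3) - 60 = -73*(-6 - ⅔*12) - 60 = -73*(-6 - 8) - 60 = -73*(-14) - 60 = 1022 - 60 = 962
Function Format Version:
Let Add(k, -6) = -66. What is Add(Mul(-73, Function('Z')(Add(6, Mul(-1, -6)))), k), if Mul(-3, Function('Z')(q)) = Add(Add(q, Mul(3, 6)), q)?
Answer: 962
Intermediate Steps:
k = -60 (k = Add(6, -66) = -60)
Function('Z')(q) = Add(-6, Mul(Rational(-2, 3), q)) (Function('Z')(q) = Mul(Rational(-1, 3), Add(Add(q, Mul(3, 6)), q)) = Mul(Rational(-1, 3), Add(Add(q, 18), q)) = Mul(Rational(-1, 3), Add(Add(18, q), q)) = Mul(Rational(-1, 3), Add(18, Mul(2, q))) = Add(-6, Mul(Rational(-2, 3), q)))
Add(Mul(-73, Function('Z')(Add(6, Mul(-1, -6)))), k) = Add(Mul(-73, Add(-6, Mul(Rational(-2, 3), Add(6, Mul(-1, -6))))), -60) = Add(Mul(-73, Add(-6, Mul(Rational(-2, 3), Add(6, 6)))), -60) = Add(Mul(-73, Add(-6, Mul(Rational(-2, 3), 12))), -60) = Add(Mul(-73, Add(-6, -8)), -60) = Add(Mul(-73, -14), -60) = Add(1022, -60) = 962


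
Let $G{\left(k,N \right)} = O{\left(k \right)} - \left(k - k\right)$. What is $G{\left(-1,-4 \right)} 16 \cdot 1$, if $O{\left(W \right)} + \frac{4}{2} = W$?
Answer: $-48$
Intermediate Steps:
$O{\left(W \right)} = -2 + W$
$G{\left(k,N \right)} = -2 + k$ ($G{\left(k,N \right)} = \left(-2 + k\right) - \left(k - k\right) = \left(-2 + k\right) - 0 = \left(-2 + k\right) + 0 = -2 + k$)
$G{\left(-1,-4 \right)} 16 \cdot 1 = \left(-2 - 1\right) 16 \cdot 1 = \left(-3\right) 16 \cdot 1 = \left(-48\right) 1 = -48$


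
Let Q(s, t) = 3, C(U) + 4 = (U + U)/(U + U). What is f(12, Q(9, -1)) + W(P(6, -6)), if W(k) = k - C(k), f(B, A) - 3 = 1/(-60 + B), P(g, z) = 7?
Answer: 623/48 ≈ 12.979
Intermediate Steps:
C(U) = -3 (C(U) = -4 + (U + U)/(U + U) = -4 + (2*U)/((2*U)) = -4 + (2*U)*(1/(2*U)) = -4 + 1 = -3)
f(B, A) = 3 + 1/(-60 + B)
W(k) = 3 + k (W(k) = k - 1*(-3) = k + 3 = 3 + k)
f(12, Q(9, -1)) + W(P(6, -6)) = (-179 + 3*12)/(-60 + 12) + (3 + 7) = (-179 + 36)/(-48) + 10 = -1/48*(-143) + 10 = 143/48 + 10 = 623/48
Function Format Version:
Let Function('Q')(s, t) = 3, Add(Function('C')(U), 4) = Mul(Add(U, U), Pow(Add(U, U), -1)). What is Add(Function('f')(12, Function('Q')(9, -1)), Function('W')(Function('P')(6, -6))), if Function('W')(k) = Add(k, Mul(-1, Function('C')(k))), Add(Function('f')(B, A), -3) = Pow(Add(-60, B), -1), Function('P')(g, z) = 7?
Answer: Rational(623, 48) ≈ 12.979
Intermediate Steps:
Function('C')(U) = -3 (Function('C')(U) = Add(-4, Mul(Add(U, U), Pow(Add(U, U), -1))) = Add(-4, Mul(Mul(2, U), Pow(Mul(2, U), -1))) = Add(-4, Mul(Mul(2, U), Mul(Rational(1, 2), Pow(U, -1)))) = Add(-4, 1) = -3)
Function('f')(B, A) = Add(3, Pow(Add(-60, B), -1))
Function('W')(k) = Add(3, k) (Function('W')(k) = Add(k, Mul(-1, -3)) = Add(k, 3) = Add(3, k))
Add(Function('f')(12, Function('Q')(9, -1)), Function('W')(Function('P')(6, -6))) = Add(Mul(Pow(Add(-60, 12), -1), Add(-179, Mul(3, 12))), Add(3, 7)) = Add(Mul(Pow(-48, -1), Add(-179, 36)), 10) = Add(Mul(Rational(-1, 48), -143), 10) = Add(Rational(143, 48), 10) = Rational(623, 48)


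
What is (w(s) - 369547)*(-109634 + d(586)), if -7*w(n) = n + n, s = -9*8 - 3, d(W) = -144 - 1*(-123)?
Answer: 40520326535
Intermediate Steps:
d(W) = -21 (d(W) = -144 + 123 = -21)
s = -75 (s = -72 - 3 = -75)
w(n) = -2*n/7 (w(n) = -(n + n)/7 = -2*n/7)
(w(s) - 369547)*(-109634 + d(586)) = (-2/7*(-75) - 369547)*(-109634 - 21) = (150/7 - 369547)*(-109655) = -2586679/7*(-109655) = 40520326535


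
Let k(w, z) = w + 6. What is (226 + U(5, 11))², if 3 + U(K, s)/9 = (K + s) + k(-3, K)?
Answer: 136900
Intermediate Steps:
k(w, z) = 6 + w
U(K, s) = 9*K + 9*s (U(K, s) = -27 + 9*((K + s) + (6 - 3)) = -27 + 9*((K + s) + 3) = -27 + 9*(3 + K + s) = -27 + (27 + 9*K + 9*s) = 9*K + 9*s)
(226 + U(5, 11))² = (226 + (9*5 + 9*11))² = (226 + (45 + 99))² = (226 + 144)² = 370² = 136900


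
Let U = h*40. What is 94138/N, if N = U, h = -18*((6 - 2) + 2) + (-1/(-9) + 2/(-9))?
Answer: -423621/19460 ≈ -21.769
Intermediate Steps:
h = -973/9 (h = -18*(4 + 2) + (-1*(-⅑) + 2*(-⅑)) = -18*6 + (⅑ - 2/9) = -108 - ⅑ = -973/9 ≈ -108.11)
U = -38920/9 (U = -973/9*40 = -38920/9 ≈ -4324.4)
N = -38920/9 ≈ -4324.4
94138/N = 94138/(-38920/9) = 94138*(-9/38920) = -423621/19460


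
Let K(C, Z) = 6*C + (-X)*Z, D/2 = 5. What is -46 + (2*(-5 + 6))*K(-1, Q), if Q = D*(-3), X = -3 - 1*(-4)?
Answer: 2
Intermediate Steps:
D = 10 (D = 2*5 = 10)
X = 1 (X = -3 + 4 = 1)
Q = -30 (Q = 10*(-3) = -30)
K(C, Z) = -Z + 6*C (K(C, Z) = 6*C + (-1*1)*Z = 6*C - Z = -Z + 6*C)
-46 + (2*(-5 + 6))*K(-1, Q) = -46 + (2*(-5 + 6))*(-1*(-30) + 6*(-1)) = -46 + (2*1)*(30 - 6) = -46 + 2*24 = -46 + 48 = 2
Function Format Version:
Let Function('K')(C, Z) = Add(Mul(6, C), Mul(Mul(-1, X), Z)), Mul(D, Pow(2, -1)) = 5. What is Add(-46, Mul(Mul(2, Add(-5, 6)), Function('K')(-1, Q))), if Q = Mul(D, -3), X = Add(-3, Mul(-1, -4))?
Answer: 2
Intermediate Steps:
D = 10 (D = Mul(2, 5) = 10)
X = 1 (X = Add(-3, 4) = 1)
Q = -30 (Q = Mul(10, -3) = -30)
Function('K')(C, Z) = Add(Mul(-1, Z), Mul(6, C)) (Function('K')(C, Z) = Add(Mul(6, C), Mul(Mul(-1, 1), Z)) = Add(Mul(6, C), Mul(-1, Z)) = Add(Mul(-1, Z), Mul(6, C)))
Add(-46, Mul(Mul(2, Add(-5, 6)), Function('K')(-1, Q))) = Add(-46, Mul(Mul(2, Add(-5, 6)), Add(Mul(-1, -30), Mul(6, -1)))) = Add(-46, Mul(Mul(2, 1), Add(30, -6))) = Add(-46, Mul(2, 24)) = Add(-46, 48) = 2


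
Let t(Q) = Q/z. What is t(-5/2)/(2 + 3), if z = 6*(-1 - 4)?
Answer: 1/60 ≈ 0.016667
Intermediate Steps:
z = -30 (z = 6*(-5) = -30)
t(Q) = -Q/30 (t(Q) = Q/(-30) = Q*(-1/30) = -Q/30)
t(-5/2)/(2 + 3) = (-(-1)/(6*2))/(2 + 3) = -(-1)/(6*2)/5 = -1/30*(-5/2)*(⅕) = (1/12)*(⅕) = 1/60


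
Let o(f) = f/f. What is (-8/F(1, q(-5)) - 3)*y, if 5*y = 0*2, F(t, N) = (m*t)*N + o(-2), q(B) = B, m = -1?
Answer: 0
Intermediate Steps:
o(f) = 1
F(t, N) = 1 - N*t (F(t, N) = (-t)*N + 1 = -N*t + 1 = 1 - N*t)
y = 0 (y = (0*2)/5 = (1/5)*0 = 0)
(-8/F(1, q(-5)) - 3)*y = (-8/(1 - 1*(-5)*1) - 3)*0 = (-8/(1 + 5) - 3)*0 = (-8/6 - 3)*0 = (-8*1/6 - 3)*0 = (-4/3 - 3)*0 = -13/3*0 = 0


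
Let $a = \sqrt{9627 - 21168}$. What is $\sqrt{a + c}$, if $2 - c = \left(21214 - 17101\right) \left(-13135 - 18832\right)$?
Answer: $\sqrt{131480273 + i \sqrt{11541}} \approx 11466.0 + 0.005 i$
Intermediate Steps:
$c = 131480273$ ($c = 2 - \left(21214 - 17101\right) \left(-13135 - 18832\right) = 2 - 4113 \left(-31967\right) = 2 - -131480271 = 2 + 131480271 = 131480273$)
$a = i \sqrt{11541}$ ($a = \sqrt{-11541} = i \sqrt{11541} \approx 107.43 i$)
$\sqrt{a + c} = \sqrt{i \sqrt{11541} + 131480273} = \sqrt{131480273 + i \sqrt{11541}}$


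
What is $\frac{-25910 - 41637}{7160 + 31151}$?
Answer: $- \frac{67547}{38311} \approx -1.7631$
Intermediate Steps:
$\frac{-25910 - 41637}{7160 + 31151} = - \frac{67547}{38311}$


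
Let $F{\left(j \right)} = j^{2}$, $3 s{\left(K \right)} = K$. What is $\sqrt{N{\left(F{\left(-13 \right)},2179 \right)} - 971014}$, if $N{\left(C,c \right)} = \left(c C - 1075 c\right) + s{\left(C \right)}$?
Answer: $\frac{i \sqrt{26506185}}{3} \approx 1716.1 i$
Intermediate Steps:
$s{\left(K \right)} = \frac{K}{3}$
$N{\left(C,c \right)} = - 1075 c + \frac{C}{3} + C c$ ($N{\left(C,c \right)} = \left(c C - 1075 c\right) + \frac{C}{3} = \left(C c - 1075 c\right) + \frac{C}{3} = \left(- 1075 c + C c\right) + \frac{C}{3} = - 1075 c + \frac{C}{3} + C c$)
$\sqrt{N{\left(F{\left(-13 \right)},2179 \right)} - 971014} = \sqrt{\left(\left(-1075\right) 2179 + \frac{\left(-13\right)^{2}}{3} + \left(-13\right)^{2} \cdot 2179\right) - 971014} = \sqrt{\left(-2342425 + \frac{1}{3} \cdot 169 + 169 \cdot 2179\right) - 971014} = \sqrt{\left(-2342425 + \frac{169}{3} + 368251\right) - 971014} = \sqrt{- \frac{5922353}{3} - 971014} = \sqrt{- \frac{8835395}{3}} = \frac{i \sqrt{26506185}}{3}$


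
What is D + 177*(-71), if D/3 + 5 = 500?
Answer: -11082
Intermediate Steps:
D = 1485 (D = -15 + 3*500 = -15 + 1500 = 1485)
D + 177*(-71) = 1485 + 177*(-71) = 1485 - 12567 = -11082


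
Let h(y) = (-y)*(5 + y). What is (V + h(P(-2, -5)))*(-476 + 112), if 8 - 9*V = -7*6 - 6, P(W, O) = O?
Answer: -20384/9 ≈ -2264.9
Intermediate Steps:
h(y) = -y*(5 + y)
V = 56/9 (V = 8/9 - (-7*6 - 6)/9 = 8/9 - (-42 - 6)/9 = 8/9 - ⅑*(-48) = 8/9 + 16/3 = 56/9 ≈ 6.2222)
(V + h(P(-2, -5)))*(-476 + 112) = (56/9 - 1*(-5)*(5 - 5))*(-476 + 112) = (56/9 - 1*(-5)*0)*(-364) = (56/9 + 0)*(-364) = (56/9)*(-364) = -20384/9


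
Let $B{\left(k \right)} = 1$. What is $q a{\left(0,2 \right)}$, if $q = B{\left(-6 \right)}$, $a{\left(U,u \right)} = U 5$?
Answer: $0$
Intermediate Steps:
$a{\left(U,u \right)} = 5 U$
$q = 1$
$q a{\left(0,2 \right)} = 1 \cdot 5 \cdot 0 = 1 \cdot 0 = 0$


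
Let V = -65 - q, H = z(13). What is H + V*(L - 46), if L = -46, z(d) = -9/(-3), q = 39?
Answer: 9571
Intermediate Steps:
z(d) = 3 (z(d) = -9*(-⅓) = 3)
H = 3
V = -104 (V = -65 - 1*39 = -65 - 39 = -104)
H + V*(L - 46) = 3 - 104*(-46 - 46) = 3 - 104*(-92) = 3 + 9568 = 9571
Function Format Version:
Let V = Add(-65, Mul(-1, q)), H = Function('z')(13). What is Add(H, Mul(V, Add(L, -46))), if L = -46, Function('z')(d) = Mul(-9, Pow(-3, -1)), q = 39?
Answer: 9571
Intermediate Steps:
Function('z')(d) = 3 (Function('z')(d) = Mul(-9, Rational(-1, 3)) = 3)
H = 3
V = -104 (V = Add(-65, Mul(-1, 39)) = Add(-65, -39) = -104)
Add(H, Mul(V, Add(L, -46))) = Add(3, Mul(-104, Add(-46, -46))) = Add(3, Mul(-104, -92)) = Add(3, 9568) = 9571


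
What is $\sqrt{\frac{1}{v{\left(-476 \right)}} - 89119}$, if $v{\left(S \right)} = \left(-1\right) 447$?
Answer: $\frac{i \sqrt{17806778718}}{447} \approx 298.53 i$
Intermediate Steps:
$v{\left(S \right)} = -447$
$\sqrt{\frac{1}{v{\left(-476 \right)}} - 89119} = \sqrt{\frac{1}{-447} - 89119} = \sqrt{- \frac{1}{447} - 89119} = \sqrt{- \frac{39836194}{447}} = \frac{i \sqrt{17806778718}}{447}$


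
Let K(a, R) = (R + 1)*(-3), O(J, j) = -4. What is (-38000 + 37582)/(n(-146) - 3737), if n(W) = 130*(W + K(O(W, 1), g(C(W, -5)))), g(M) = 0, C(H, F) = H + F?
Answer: 418/23107 ≈ 0.018090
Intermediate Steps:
C(H, F) = F + H
K(a, R) = -3 - 3*R (K(a, R) = (1 + R)*(-3) = -3 - 3*R)
n(W) = -390 + 130*W (n(W) = 130*(W + (-3 - 3*0)) = 130*(W + (-3 + 0)) = 130*(W - 3) = 130*(-3 + W) = -390 + 130*W)
(-38000 + 37582)/(n(-146) - 3737) = (-38000 + 37582)/((-390 + 130*(-146)) - 3737) = -418/((-390 - 18980) - 3737) = -418/(-19370 - 3737) = -418/(-23107) = -418*(-1/23107) = 418/23107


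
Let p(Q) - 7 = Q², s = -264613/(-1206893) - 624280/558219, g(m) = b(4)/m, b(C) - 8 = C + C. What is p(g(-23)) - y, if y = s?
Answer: 2987649945994250/356392909286943 ≈ 8.3830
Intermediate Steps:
b(C) = 8 + 2*C (b(C) = 8 + (C + C) = 8 + 2*C)
g(m) = 16/m (g(m) = (8 + 2*4)/m = (8 + 8)/m = 16/m)
s = -605727157793/673710603567 (s = -264613*(-1/1206893) - 624280*1/558219 = 264613/1206893 - 624280/558219 = -605727157793/673710603567 ≈ -0.89909)
y = -605727157793/673710603567 ≈ -0.89909
p(Q) = 7 + Q²
p(g(-23)) - y = (7 + (16/(-23))²) - 1*(-605727157793/673710603567) = (7 + (16*(-1/23))²) + 605727157793/673710603567 = (7 + (-16/23)²) + 605727157793/673710603567 = (7 + 256/529) + 605727157793/673710603567 = 3959/529 + 605727157793/673710603567 = 2987649945994250/356392909286943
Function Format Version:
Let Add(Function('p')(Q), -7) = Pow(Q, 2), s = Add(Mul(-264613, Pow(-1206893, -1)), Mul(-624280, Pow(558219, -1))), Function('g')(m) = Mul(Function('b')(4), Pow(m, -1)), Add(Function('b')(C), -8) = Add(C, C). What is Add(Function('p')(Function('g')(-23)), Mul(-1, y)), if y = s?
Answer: Rational(2987649945994250, 356392909286943) ≈ 8.3830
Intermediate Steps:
Function('b')(C) = Add(8, Mul(2, C)) (Function('b')(C) = Add(8, Add(C, C)) = Add(8, Mul(2, C)))
Function('g')(m) = Mul(16, Pow(m, -1)) (Function('g')(m) = Mul(Add(8, Mul(2, 4)), Pow(m, -1)) = Mul(Add(8, 8), Pow(m, -1)) = Mul(16, Pow(m, -1)))
s = Rational(-605727157793, 673710603567) (s = Add(Mul(-264613, Rational(-1, 1206893)), Mul(-624280, Rational(1, 558219))) = Add(Rational(264613, 1206893), Rational(-624280, 558219)) = Rational(-605727157793, 673710603567) ≈ -0.89909)
y = Rational(-605727157793, 673710603567) ≈ -0.89909
Function('p')(Q) = Add(7, Pow(Q, 2))
Add(Function('p')(Function('g')(-23)), Mul(-1, y)) = Add(Add(7, Pow(Mul(16, Pow(-23, -1)), 2)), Mul(-1, Rational(-605727157793, 673710603567))) = Add(Add(7, Pow(Mul(16, Rational(-1, 23)), 2)), Rational(605727157793, 673710603567)) = Add(Add(7, Pow(Rational(-16, 23), 2)), Rational(605727157793, 673710603567)) = Add(Add(7, Rational(256, 529)), Rational(605727157793, 673710603567)) = Add(Rational(3959, 529), Rational(605727157793, 673710603567)) = Rational(2987649945994250, 356392909286943)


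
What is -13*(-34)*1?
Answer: 442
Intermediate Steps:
-13*(-34)*1 = 442*1 = 442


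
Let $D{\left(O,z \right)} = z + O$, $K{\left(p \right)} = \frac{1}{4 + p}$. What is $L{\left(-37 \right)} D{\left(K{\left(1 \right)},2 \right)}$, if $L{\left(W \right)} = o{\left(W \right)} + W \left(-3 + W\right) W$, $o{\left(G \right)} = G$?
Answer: $- \frac{602767}{5} \approx -1.2055 \cdot 10^{5}$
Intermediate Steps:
$L{\left(W \right)} = W + W^{2} \left(-3 + W\right)$ ($L{\left(W \right)} = W + W \left(-3 + W\right) W = W + W W \left(-3 + W\right) = W + W^{2} \left(-3 + W\right)$)
$D{\left(O,z \right)} = O + z$
$L{\left(-37 \right)} D{\left(K{\left(1 \right)},2 \right)} = - 37 \left(1 + \left(-37\right)^{2} - -111\right) \left(\frac{1}{4 + 1} + 2\right) = - 37 \left(1 + 1369 + 111\right) \left(\frac{1}{5} + 2\right) = \left(-37\right) 1481 \left(\frac{1}{5} + 2\right) = \left(-54797\right) \frac{11}{5} = - \frac{602767}{5}$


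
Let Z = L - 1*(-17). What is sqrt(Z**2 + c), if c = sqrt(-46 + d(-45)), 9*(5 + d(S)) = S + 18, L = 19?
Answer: sqrt(1296 + 3*I*sqrt(6)) ≈ 36.0 + 0.1021*I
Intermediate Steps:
d(S) = -3 + S/9 (d(S) = -5 + (S + 18)/9 = -5 + (18 + S)/9 = -5 + (2 + S/9) = -3 + S/9)
Z = 36 (Z = 19 - 1*(-17) = 19 + 17 = 36)
c = 3*I*sqrt(6) (c = sqrt(-46 + (-3 + (1/9)*(-45))) = sqrt(-46 + (-3 - 5)) = sqrt(-46 - 8) = sqrt(-54) = 3*I*sqrt(6) ≈ 7.3485*I)
sqrt(Z**2 + c) = sqrt(36**2 + 3*I*sqrt(6)) = sqrt(1296 + 3*I*sqrt(6))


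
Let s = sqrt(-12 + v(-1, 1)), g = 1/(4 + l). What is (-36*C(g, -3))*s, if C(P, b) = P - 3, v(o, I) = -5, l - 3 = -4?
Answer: 96*I*sqrt(17) ≈ 395.82*I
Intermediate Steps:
l = -1 (l = 3 - 4 = -1)
g = 1/3 (g = 1/(4 - 1) = 1/3 ≈ 0.33333)
C(P, b) = -3 + P
s = I*sqrt(17) (s = sqrt(-12 - 5) = sqrt(-17) = I*sqrt(17) ≈ 4.1231*I)
(-36*C(g, -3))*s = (-36*(-3 + 1/3))*(I*sqrt(17)) = (-36*(-8/3))*(I*sqrt(17)) = 96*(I*sqrt(17)) = 96*I*sqrt(17)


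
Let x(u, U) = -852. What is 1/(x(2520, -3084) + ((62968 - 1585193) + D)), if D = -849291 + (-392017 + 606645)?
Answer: -1/2157740 ≈ -4.6345e-7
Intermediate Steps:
D = -634663 (D = -849291 + 214628 = -634663)
1/(x(2520, -3084) + ((62968 - 1585193) + D)) = 1/(-852 + ((62968 - 1585193) - 634663)) = 1/(-852 + (-1522225 - 634663)) = 1/(-852 - 2156888) = 1/(-2157740) = -1/2157740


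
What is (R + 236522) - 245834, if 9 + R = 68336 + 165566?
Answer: 224581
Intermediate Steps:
R = 233893 (R = -9 + (68336 + 165566) = -9 + 233902 = 233893)
(R + 236522) - 245834 = (233893 + 236522) - 245834 = 470415 - 245834 = 224581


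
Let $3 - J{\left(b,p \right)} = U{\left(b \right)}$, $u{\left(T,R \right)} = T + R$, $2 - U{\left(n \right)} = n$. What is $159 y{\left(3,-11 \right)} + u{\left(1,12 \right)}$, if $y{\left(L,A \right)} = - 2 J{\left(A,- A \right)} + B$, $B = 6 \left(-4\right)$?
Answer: $-623$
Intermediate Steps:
$U{\left(n \right)} = 2 - n$
$u{\left(T,R \right)} = R + T$
$J{\left(b,p \right)} = 1 + b$ ($J{\left(b,p \right)} = 3 - \left(2 - b\right) = 3 + \left(-2 + b\right) = 1 + b$)
$B = -24$
$y{\left(L,A \right)} = -26 - 2 A$ ($y{\left(L,A \right)} = - 2 \left(1 + A\right) - 24 = \left(-2 - 2 A\right) - 24 = -26 - 2 A$)
$159 y{\left(3,-11 \right)} + u{\left(1,12 \right)} = 159 \left(-26 - -22\right) + \left(12 + 1\right) = 159 \left(-26 + 22\right) + 13 = 159 \left(-4\right) + 13 = -636 + 13 = -623$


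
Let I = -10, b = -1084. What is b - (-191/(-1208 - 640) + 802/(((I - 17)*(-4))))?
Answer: -18154315/16632 ≈ -1091.5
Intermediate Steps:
b - (-191/(-1208 - 640) + 802/(((I - 17)*(-4)))) = -1084 - (-191/(-1208 - 640) + 802/(((-10 - 17)*(-4)))) = -1084 - (-191/(-1848) + 802/((-27*(-4)))) = -1084 - (-191*(-1/1848) + 802/108) = -1084 - (191/1848 + 802*(1/108)) = -1084 - (191/1848 + 401/54) = -1084 - 1*125227/16632 = -1084 - 125227/16632 = -18154315/16632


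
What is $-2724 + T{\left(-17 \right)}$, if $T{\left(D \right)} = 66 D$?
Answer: $-3846$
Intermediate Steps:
$-2724 + T{\left(-17 \right)} = -2724 + 66 \left(-17\right) = -2724 - 1122 = -3846$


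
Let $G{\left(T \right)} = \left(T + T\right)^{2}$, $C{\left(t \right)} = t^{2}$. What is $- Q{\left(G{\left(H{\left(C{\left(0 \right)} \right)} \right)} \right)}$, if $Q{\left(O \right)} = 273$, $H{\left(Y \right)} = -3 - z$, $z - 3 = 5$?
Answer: $-273$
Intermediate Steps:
$z = 8$ ($z = 3 + 5 = 8$)
$H{\left(Y \right)} = -11$ ($H{\left(Y \right)} = -3 - 8 = -11$)
$G{\left(T \right)} = 4 T^{2}$ ($G{\left(T \right)} = \left(2 T\right)^{2} = 4 T^{2}$)
$- Q{\left(G{\left(H{\left(C{\left(0 \right)} \right)} \right)} \right)} = \left(-1\right) 273 = -273$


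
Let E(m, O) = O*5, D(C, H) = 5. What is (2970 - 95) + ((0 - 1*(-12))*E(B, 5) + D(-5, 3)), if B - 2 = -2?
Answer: 3180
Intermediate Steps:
B = 0 (B = 2 - 2 = 0)
E(m, O) = 5*O
(2970 - 95) + ((0 - 1*(-12))*E(B, 5) + D(-5, 3)) = (2970 - 95) + ((0 - 1*(-12))*(5*5) + 5) = 2875 + ((0 + 12)*25 + 5) = 2875 + (12*25 + 5) = 2875 + (300 + 5) = 2875 + 305 = 3180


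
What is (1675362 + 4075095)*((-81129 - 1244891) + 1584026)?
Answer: 1483652408742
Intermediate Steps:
(1675362 + 4075095)*((-81129 - 1244891) + 1584026) = 5750457*(-1326020 + 1584026) = 5750457*258006 = 1483652408742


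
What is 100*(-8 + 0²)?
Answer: -800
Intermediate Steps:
100*(-8 + 0²) = 100*(-8 + 0) = 100*(-8) = -800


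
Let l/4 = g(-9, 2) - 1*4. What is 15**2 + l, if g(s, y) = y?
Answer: 217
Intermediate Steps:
l = -8 (l = 4*(2 - 1*4) = 4*(2 - 4) = 4*(-2) = -8)
15**2 + l = 15**2 - 8 = 225 - 8 = 217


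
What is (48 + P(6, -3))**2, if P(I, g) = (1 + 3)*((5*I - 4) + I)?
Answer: 30976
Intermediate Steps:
P(I, g) = -16 + 24*I (P(I, g) = 4*((-4 + 5*I) + I) = 4*(-4 + 6*I) = -16 + 24*I)
(48 + P(6, -3))**2 = (48 + (-16 + 24*6))**2 = (48 + (-16 + 144))**2 = (48 + 128)**2 = 176**2 = 30976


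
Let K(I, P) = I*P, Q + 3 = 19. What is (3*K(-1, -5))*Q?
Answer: 240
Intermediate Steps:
Q = 16 (Q = -3 + 19 = 16)
(3*K(-1, -5))*Q = (3*(-1*(-5)))*16 = (3*5)*16 = 15*16 = 240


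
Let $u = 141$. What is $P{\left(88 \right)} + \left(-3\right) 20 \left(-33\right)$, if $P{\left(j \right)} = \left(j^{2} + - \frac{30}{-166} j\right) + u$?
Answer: $\frac{820115}{83} \approx 9880.9$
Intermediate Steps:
$P{\left(j \right)} = 141 + j^{2} + \frac{15 j}{83}$ ($P{\left(j \right)} = \left(j^{2} + - \frac{30}{-166} j\right) + 141 = \left(j^{2} + \left(-30\right) \left(- \frac{1}{166}\right) j\right) + 141 = \left(j^{2} + \frac{15 j}{83}\right) + 141 = 141 + j^{2} + \frac{15 j}{83}$)
$P{\left(88 \right)} + \left(-3\right) 20 \left(-33\right) = \left(141 + 88^{2} + \frac{15}{83} \cdot 88\right) + \left(-3\right) 20 \left(-33\right) = \left(141 + 7744 + \frac{1320}{83}\right) - -1980 = \frac{655775}{83} + 1980 = \frac{820115}{83}$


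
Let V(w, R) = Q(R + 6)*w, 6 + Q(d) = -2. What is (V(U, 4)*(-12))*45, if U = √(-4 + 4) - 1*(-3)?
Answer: 12960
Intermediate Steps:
Q(d) = -8 (Q(d) = -6 - 2 = -8)
U = 3 (U = √0 + 3 = 0 + 3 = 3)
V(w, R) = -8*w
(V(U, 4)*(-12))*45 = (-8*3*(-12))*45 = -24*(-12)*45 = 288*45 = 12960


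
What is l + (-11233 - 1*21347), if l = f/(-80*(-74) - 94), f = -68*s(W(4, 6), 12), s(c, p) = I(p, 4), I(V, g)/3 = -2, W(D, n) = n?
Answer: -31635112/971 ≈ -32580.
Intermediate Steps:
I(V, g) = -6 (I(V, g) = 3*(-2) = -6)
s(c, p) = -6
f = 408 (f = -68*(-6) = 408)
l = 68/971 (l = 408/(-80*(-74) - 94) = 408/(5920 - 94) = 408/5826 = 408*(1/5826) = 68/971 ≈ 0.070031)
l + (-11233 - 1*21347) = 68/971 + (-11233 - 1*21347) = 68/971 + (-11233 - 21347) = 68/971 - 32580 = -31635112/971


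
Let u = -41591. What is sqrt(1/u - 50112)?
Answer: I*sqrt(86684302955063)/41591 ≈ 223.86*I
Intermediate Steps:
sqrt(1/u - 50112) = sqrt(1/(-41591) - 50112) = sqrt(-1/41591 - 50112) = sqrt(-2084208193/41591) = I*sqrt(86684302955063)/41591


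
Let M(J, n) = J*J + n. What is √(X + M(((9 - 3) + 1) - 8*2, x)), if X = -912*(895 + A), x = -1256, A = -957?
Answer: √55369 ≈ 235.31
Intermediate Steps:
X = 56544 (X = -912*(895 - 957) = -912*(-62) = 56544)
M(J, n) = n + J² (M(J, n) = J² + n = n + J²)
√(X + M(((9 - 3) + 1) - 8*2, x)) = √(56544 + (-1256 + (((9 - 3) + 1) - 8*2)²)) = √(56544 + (-1256 + ((6 + 1) - 16)²)) = √(56544 + (-1256 + (7 - 16)²)) = √(56544 + (-1256 + (-9)²)) = √(56544 + (-1256 + 81)) = √(56544 - 1175) = √55369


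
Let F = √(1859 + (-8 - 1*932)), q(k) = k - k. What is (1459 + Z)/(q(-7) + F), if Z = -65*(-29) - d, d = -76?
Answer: 3420*√919/919 ≈ 112.82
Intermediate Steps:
q(k) = 0
Z = 1961 (Z = -65*(-29) - 1*(-76) = 1885 + 76 = 1961)
F = √919 (F = √(1859 + (-8 - 932)) = √(1859 - 940) = √919 ≈ 30.315)
(1459 + Z)/(q(-7) + F) = (1459 + 1961)/(0 + √919) = 3420/(√919) = 3420*(√919/919) = 3420*√919/919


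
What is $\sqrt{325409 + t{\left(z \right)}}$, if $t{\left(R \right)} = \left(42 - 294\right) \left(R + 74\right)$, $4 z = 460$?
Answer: $7 \sqrt{5669} \approx 527.05$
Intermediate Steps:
$z = 115$ ($z = \frac{1}{4} \cdot 460 = 115$)
$t{\left(R \right)} = -18648 - 252 R$ ($t{\left(R \right)} = - 252 \left(74 + R\right) = -18648 - 252 R$)
$\sqrt{325409 + t{\left(z \right)}} = \sqrt{325409 - 47628} = \sqrt{277781} = 7 \sqrt{5669}$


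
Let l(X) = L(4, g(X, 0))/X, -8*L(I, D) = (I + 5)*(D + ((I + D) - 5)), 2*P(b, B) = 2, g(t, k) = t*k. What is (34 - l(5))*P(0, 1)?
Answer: 1351/40 ≈ 33.775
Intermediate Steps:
g(t, k) = k*t
P(b, B) = 1 (P(b, B) = (1/2)*2 = 1)
L(I, D) = -(5 + I)*(-5 + I + 2*D)/8 (L(I, D) = -(I + 5)*(D + ((I + D) - 5))/8 = -(5 + I)*(D + ((D + I) - 5))/8 = -(5 + I)*(D + (-5 + D + I))/8 = -(5 + I)*(-5 + I + 2*D)/8)
l(X) = 9/(8*X) (l(X) = (25/8 - 0*X - 1/8*4**2 - 1/4*0*X*4)/X = (25/8 - 5/4*0 - 1/8*16 - 1/4*0*4)/X = (25/8 + 0 - 2 + 0)/X = 9/(8*X))
(34 - l(5))*P(0, 1) = (34 - 9/(8*5))*1 = (34 - 1*9/40)*1 = (34 - 9/40)*1 = (1351/40)*1 = 1351/40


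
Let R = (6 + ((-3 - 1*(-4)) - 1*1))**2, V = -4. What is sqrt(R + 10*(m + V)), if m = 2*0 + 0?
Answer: 2*I ≈ 2.0*I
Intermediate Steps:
m = 0 (m = 0 + 0 = 0)
R = 36 (R = (6 + ((-3 + 4) - 1))**2 = (6 + (1 - 1))**2 = (6 + 0)**2 = 6**2 = 36)
sqrt(R + 10*(m + V)) = sqrt(36 + 10*(0 - 4)) = sqrt(36 + 10*(-4)) = sqrt(36 - 40) = sqrt(-4) = 2*I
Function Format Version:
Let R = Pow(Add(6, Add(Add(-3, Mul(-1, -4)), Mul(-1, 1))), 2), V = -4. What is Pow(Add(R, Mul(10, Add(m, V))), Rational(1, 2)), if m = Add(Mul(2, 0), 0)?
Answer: Mul(2, I) ≈ Mul(2.0000, I)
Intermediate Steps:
m = 0 (m = Add(0, 0) = 0)
R = 36 (R = Pow(Add(6, Add(Add(-3, 4), -1)), 2) = Pow(Add(6, Add(1, -1)), 2) = Pow(Add(6, 0), 2) = Pow(6, 2) = 36)
Pow(Add(R, Mul(10, Add(m, V))), Rational(1, 2)) = Pow(Add(36, Mul(10, Add(0, -4))), Rational(1, 2)) = Pow(Add(36, Mul(10, -4)), Rational(1, 2)) = Pow(Add(36, -40), Rational(1, 2)) = Pow(-4, Rational(1, 2)) = Mul(2, I)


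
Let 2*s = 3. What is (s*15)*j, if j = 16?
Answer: 360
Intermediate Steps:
s = 3/2 (s = (½)*3 = 3/2 ≈ 1.5000)
(s*15)*j = ((3/2)*15)*16 = (45/2)*16 = 360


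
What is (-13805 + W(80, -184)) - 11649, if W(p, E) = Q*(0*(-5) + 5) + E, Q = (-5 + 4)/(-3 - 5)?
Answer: -205099/8 ≈ -25637.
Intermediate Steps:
Q = 1/8 (Q = -1/(-8) = -1*(-1/8) = 1/8 ≈ 0.12500)
W(p, E) = 5/8 + E (W(p, E) = (0*(-5) + 5)/8 + E = (0 + 5)/8 + E = (1/8)*5 + E = 5/8 + E)
(-13805 + W(80, -184)) - 11649 = (-13805 + (5/8 - 184)) - 11649 = (-13805 - 1467/8) - 11649 = -111907/8 - 11649 = -205099/8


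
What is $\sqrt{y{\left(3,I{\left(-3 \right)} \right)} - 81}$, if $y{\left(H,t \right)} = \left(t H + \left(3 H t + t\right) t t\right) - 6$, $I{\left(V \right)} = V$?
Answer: $i \sqrt{366} \approx 19.131 i$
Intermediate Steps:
$y{\left(H,t \right)} = -6 + H t + t^{2} \left(t + 3 H t\right)$ ($y{\left(H,t \right)} = \left(H t + \left(3 H t + t\right) t t\right) - 6 = \left(H t + \left(t + 3 H t\right) t t\right) - 6 = \left(H t + t \left(t + 3 H t\right) t\right) - 6 = \left(H t + t^{2} \left(t + 3 H t\right)\right) - 6 = -6 + H t + t^{2} \left(t + 3 H t\right)$)
$\sqrt{y{\left(3,I{\left(-3 \right)} \right)} - 81} = \sqrt{\left(-6 + \left(-3\right)^{3} + 3 \left(-3\right) + 3 \cdot 3 \left(-3\right)^{3}\right) - 81} = \sqrt{\left(-6 - 27 - 9 + 3 \cdot 3 \left(-27\right)\right) - 81} = \sqrt{\left(-6 - 27 - 9 - 243\right) - 81} = \sqrt{-285 - 81} = \sqrt{-366} = i \sqrt{366}$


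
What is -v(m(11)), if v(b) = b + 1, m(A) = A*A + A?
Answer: -133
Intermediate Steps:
m(A) = A + A² (m(A) = A² + A = A + A²)
v(b) = 1 + b
-v(m(11)) = -(1 + 11*(1 + 11)) = -(1 + 11*12) = -(1 + 132) = -1*133 = -133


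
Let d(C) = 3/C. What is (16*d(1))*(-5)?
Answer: -240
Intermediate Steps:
(16*d(1))*(-5) = (16*(3/1))*(-5) = (16*(3*1))*(-5) = (16*3)*(-5) = 48*(-5) = -240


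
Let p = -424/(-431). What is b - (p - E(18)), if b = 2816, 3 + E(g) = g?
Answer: 1219737/431 ≈ 2830.0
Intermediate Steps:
E(g) = -3 + g
p = 424/431 (p = -424*(-1/431) = 424/431 ≈ 0.98376)
b - (p - E(18)) = 2816 - (424/431 - (-3 + 18)) = 2816 - (424/431 - 1*15) = 2816 - (424/431 - 15) = 2816 - 1*(-6041/431) = 2816 + 6041/431 = 1219737/431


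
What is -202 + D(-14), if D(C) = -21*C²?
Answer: -4318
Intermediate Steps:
-202 + D(-14) = -202 - 21*(-14)² = -202 - 21*196 = -202 - 4116 = -4318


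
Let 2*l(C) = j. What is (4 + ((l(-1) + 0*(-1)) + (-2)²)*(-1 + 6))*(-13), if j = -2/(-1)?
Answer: -377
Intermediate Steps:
j = 2 (j = -2*(-1) = 2)
l(C) = 1 (l(C) = (½)*2 = 1)
(4 + ((l(-1) + 0*(-1)) + (-2)²)*(-1 + 6))*(-13) = (4 + ((1 + 0*(-1)) + (-2)²)*(-1 + 6))*(-13) = (4 + ((1 + 0) + 4)*5)*(-13) = (4 + (1 + 4)*5)*(-13) = (4 + 5*5)*(-13) = (4 + 25)*(-13) = 29*(-13) = -377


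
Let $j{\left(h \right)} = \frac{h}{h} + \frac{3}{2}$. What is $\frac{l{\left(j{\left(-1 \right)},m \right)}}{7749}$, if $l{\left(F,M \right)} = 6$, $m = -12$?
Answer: $\frac{2}{2583} \approx 0.00077429$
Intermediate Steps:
$j{\left(h \right)} = \frac{5}{2}$ ($j{\left(h \right)} = 1 + 3 \cdot \frac{1}{2} = 1 + \frac{3}{2} = \frac{5}{2}$)
$\frac{l{\left(j{\left(-1 \right)},m \right)}}{7749} = \frac{6}{7749} = 6 \cdot \frac{1}{7749} = \frac{2}{2583}$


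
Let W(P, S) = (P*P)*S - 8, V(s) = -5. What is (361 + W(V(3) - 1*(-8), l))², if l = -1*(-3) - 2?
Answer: 131044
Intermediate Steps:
l = 1 (l = 3 - 2 = 1)
W(P, S) = -8 + S*P² (W(P, S) = P²*S - 8 = S*P² - 8 = -8 + S*P²)
(361 + W(V(3) - 1*(-8), l))² = (361 + (-8 + 1*(-5 - 1*(-8))²))² = (361 + (-8 + 1*(-5 + 8)²))² = (361 + (-8 + 1*3²))² = (361 + (-8 + 1*9))² = (361 + (-8 + 9))² = (361 + 1)² = 362² = 131044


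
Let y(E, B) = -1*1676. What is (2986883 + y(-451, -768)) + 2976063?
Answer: 5961270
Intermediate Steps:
y(E, B) = -1676
(2986883 + y(-451, -768)) + 2976063 = (2986883 - 1676) + 2976063 = 2985207 + 2976063 = 5961270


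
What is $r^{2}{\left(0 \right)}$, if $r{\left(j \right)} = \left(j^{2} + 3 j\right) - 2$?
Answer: $4$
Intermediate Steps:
$r{\left(j \right)} = -2 + j^{2} + 3 j$
$r^{2}{\left(0 \right)} = \left(-2 + 0^{2} + 3 \cdot 0\right)^{2} = \left(-2 + 0 + 0\right)^{2} = \left(-2\right)^{2} = 4$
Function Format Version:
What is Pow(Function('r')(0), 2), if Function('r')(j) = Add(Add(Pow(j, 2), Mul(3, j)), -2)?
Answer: 4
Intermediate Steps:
Function('r')(j) = Add(-2, Pow(j, 2), Mul(3, j))
Pow(Function('r')(0), 2) = Pow(Add(-2, Pow(0, 2), Mul(3, 0)), 2) = Pow(Add(-2, 0, 0), 2) = Pow(-2, 2) = 4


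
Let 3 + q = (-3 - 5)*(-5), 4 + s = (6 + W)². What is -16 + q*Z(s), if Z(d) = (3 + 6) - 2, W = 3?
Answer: 243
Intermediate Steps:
s = 77 (s = -4 + (6 + 3)² = -4 + 9² = -4 + 81 = 77)
Z(d) = 7 (Z(d) = 9 - 2 = 7)
q = 37 (q = -3 + (-3 - 5)*(-5) = -3 - 8*(-5) = -3 + 40 = 37)
-16 + q*Z(s) = -16 + 37*7 = -16 + 259 = 243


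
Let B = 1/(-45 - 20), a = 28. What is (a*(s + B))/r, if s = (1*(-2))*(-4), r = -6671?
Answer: -2076/61945 ≈ -0.033514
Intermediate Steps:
B = -1/65 (B = 1/(-65) = -1/65 ≈ -0.015385)
s = 8 (s = -2*(-4) = 8)
(a*(s + B))/r = (28*(8 - 1/65))/(-6671) = (28*(519/65))*(-1/6671) = (14532/65)*(-1/6671) = -2076/61945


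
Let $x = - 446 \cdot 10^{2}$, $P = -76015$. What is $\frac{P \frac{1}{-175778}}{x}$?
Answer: $- \frac{15203}{1567939760} \approx -9.6962 \cdot 10^{-6}$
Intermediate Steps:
$x = -44600$ ($x = \left(-446\right) 100 = -44600$)
$\frac{P \frac{1}{-175778}}{x} = \frac{\left(-76015\right) \frac{1}{-175778}}{-44600} = \left(-76015\right) \left(- \frac{1}{175778}\right) \left(- \frac{1}{44600}\right) = \frac{76015}{175778} \left(- \frac{1}{44600}\right) = - \frac{15203}{1567939760}$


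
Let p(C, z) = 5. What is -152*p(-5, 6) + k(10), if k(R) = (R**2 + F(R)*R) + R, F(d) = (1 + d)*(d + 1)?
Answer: 560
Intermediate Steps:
F(d) = (1 + d)**2 (F(d) = (1 + d)*(1 + d) = (1 + d)**2)
k(R) = R + R**2 + R*(1 + R)**2 (k(R) = (R**2 + (1 + R)**2*R) + R = (R**2 + R*(1 + R)**2) + R = R + R**2 + R*(1 + R)**2)
-152*p(-5, 6) + k(10) = -152*5 + 10*(1 + 10 + (1 + 10)**2) = -760 + 10*(1 + 10 + 11**2) = -760 + 10*(1 + 10 + 121) = -760 + 10*132 = -760 + 1320 = 560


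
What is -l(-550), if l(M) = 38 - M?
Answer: -588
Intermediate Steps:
-l(-550) = -(38 - 1*(-550)) = -(38 + 550) = -1*588 = -588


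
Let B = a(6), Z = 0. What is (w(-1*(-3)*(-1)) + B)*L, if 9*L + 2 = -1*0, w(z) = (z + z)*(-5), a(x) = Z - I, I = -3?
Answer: -22/3 ≈ -7.3333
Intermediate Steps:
a(x) = 3 (a(x) = 0 - 1*(-3) = 0 + 3 = 3)
B = 3
w(z) = -10*z (w(z) = (2*z)*(-5) = -10*z)
L = -2/9 (L = -2/9 + (-1*0)/9 = -2/9 + (1/9)*0 = -2/9 + 0 = -2/9 ≈ -0.22222)
(w(-1*(-3)*(-1)) + B)*L = (-10*(-1*(-3))*(-1) + 3)*(-2/9) = (-30*(-1) + 3)*(-2/9) = (-10*(-3) + 3)*(-2/9) = (30 + 3)*(-2/9) = 33*(-2/9) = -22/3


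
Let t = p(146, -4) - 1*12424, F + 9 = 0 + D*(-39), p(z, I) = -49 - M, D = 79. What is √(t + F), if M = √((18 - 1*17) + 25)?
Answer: √(-15563 - √26) ≈ 124.77*I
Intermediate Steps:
M = √26 (M = √((18 - 17) + 25) = √(1 + 25) = √26 ≈ 5.0990)
p(z, I) = -49 - √26
F = -3090 (F = -9 + (0 + 79*(-39)) = -9 + (0 - 3081) = -9 - 3081 = -3090)
t = -12473 - √26 (t = (-49 - √26) - 1*12424 = (-49 - √26) - 12424 = -12473 - √26 ≈ -12478.)
√(t + F) = √((-12473 - √26) - 3090) = √(-15563 - √26)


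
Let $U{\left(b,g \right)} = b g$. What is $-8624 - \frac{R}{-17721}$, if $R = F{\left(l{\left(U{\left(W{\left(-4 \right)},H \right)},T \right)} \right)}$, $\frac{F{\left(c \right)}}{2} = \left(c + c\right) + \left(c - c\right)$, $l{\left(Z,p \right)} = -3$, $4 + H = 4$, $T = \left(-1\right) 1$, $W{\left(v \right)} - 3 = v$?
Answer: $- \frac{50941972}{5907} \approx -8624.0$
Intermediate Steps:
$W{\left(v \right)} = 3 + v$
$T = -1$
$H = 0$ ($H = -4 + 4 = 0$)
$F{\left(c \right)} = 4 c$ ($F{\left(c \right)} = 2 \left(\left(c + c\right) + \left(c - c\right)\right) = 2 \left(2 c + 0\right) = 2 \cdot 2 c = 4 c$)
$R = -12$ ($R = 4 \left(-3\right) = -12$)
$-8624 - \frac{R}{-17721} = -8624 - - \frac{12}{-17721} = -8624 - \left(-12\right) \left(- \frac{1}{17721}\right) = -8624 - \frac{4}{5907} = - \frac{50941972}{5907}$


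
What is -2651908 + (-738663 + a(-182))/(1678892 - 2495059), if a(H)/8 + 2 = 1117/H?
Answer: -196960314269619/74271197 ≈ -2.6519e+6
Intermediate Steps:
a(H) = -16 + 8936/H (a(H) = -16 + 8*(1117/H) = -16 + 8936/H)
-2651908 + (-738663 + a(-182))/(1678892 - 2495059) = -2651908 + (-738663 + (-16 + 8936/(-182)))/(1678892 - 2495059) = -2651908 + (-738663 + (-16 + 8936*(-1/182)))/(-816167) = -2651908 + (-738663 + (-16 - 4468/91))*(-1/816167) = -2651908 + (-738663 - 5924/91)*(-1/816167) = -2651908 - 67224257/91*(-1/816167) = -2651908 + 67224257/74271197 = -196960314269619/74271197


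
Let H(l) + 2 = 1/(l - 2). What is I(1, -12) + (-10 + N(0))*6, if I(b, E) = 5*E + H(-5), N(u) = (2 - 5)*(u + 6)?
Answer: -1611/7 ≈ -230.14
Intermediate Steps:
N(u) = -18 - 3*u (N(u) = -3*(6 + u) = -18 - 3*u)
H(l) = -2 + 1/(-2 + l) (H(l) = -2 + 1/(l - 2) = -2 + 1/(-2 + l))
I(b, E) = -15/7 + 5*E (I(b, E) = 5*E + (5 - 2*(-5))/(-2 - 5) = 5*E + (5 + 10)/(-7) = 5*E - ⅐*15 = 5*E - 15/7 = -15/7 + 5*E)
I(1, -12) + (-10 + N(0))*6 = (-15/7 + 5*(-12)) + (-10 + (-18 - 3*0))*6 = (-15/7 - 60) + (-10 + (-18 + 0))*6 = -435/7 + (-10 - 18)*6 = -435/7 - 28*6 = -435/7 - 168 = -1611/7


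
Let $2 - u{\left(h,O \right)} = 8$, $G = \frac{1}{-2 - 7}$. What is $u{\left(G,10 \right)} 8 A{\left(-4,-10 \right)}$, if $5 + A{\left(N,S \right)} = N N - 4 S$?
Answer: $-2448$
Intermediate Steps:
$G = - \frac{1}{9}$ ($G = \frac{1}{-9} = - \frac{1}{9} \approx -0.11111$)
$u{\left(h,O \right)} = -6$ ($u{\left(h,O \right)} = 2 - 8 = -6$)
$A{\left(N,S \right)} = -5 + N^{2} - 4 S$ ($A{\left(N,S \right)} = -5 + \left(N N - 4 S\right) = -5 + \left(N^{2} - 4 S\right) = -5 + N^{2} - 4 S$)
$u{\left(G,10 \right)} 8 A{\left(-4,-10 \right)} = \left(-6\right) 8 \left(-5 + \left(-4\right)^{2} - -40\right) = - 48 \left(-5 + 16 + 40\right) = \left(-48\right) 51 = -2448$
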